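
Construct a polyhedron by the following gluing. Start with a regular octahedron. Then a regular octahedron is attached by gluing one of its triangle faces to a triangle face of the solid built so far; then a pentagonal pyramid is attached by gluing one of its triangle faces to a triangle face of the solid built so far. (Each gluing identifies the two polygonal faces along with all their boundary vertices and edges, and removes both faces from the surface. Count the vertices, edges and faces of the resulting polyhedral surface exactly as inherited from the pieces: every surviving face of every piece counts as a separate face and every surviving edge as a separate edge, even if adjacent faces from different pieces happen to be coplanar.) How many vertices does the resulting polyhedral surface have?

A regular octahedron: V=6, E=12, F=8.
Attach a regular octahedron (V=6, E=12, F=8) along a 3-gon: merge 3 vertices and 3 edges, delete both glued faces → V=9, E=21, F=14.
Attach a pentagonal pyramid (V=6, E=10, F=6) along a 3-gon: merge 3 vertices and 3 edges, delete both glued faces → V=12, E=28, F=18.
Check: V − E + F = 12 − 28 + 18 = 2.

12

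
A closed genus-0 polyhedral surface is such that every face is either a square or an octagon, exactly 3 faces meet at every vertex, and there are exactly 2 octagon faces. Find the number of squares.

8

Let x be the number of squares; then F = 2 + x.
Edge–face incidences: 2E = 8·2 + 4·x = 16 + 4x.
Every vertex has degree 3, so 3V = 2E.
Euler: V − E + F = 2 ⇒ (2E)/3 − E + (2 + x) = 2.
Multiply by 6: 2·(2E) − 3·(2E) + 6·(2 + x) = 12, i.e. 12 + 6x − (16 + 4x) = 12.
Collecting terms: 2x − 4 = 12, so 2x = 16, so x = 8.
Then 2E = 16 + 4·8 = 48, so E = 24, V = 2E/3 = 16, F = 2 + 8 = 10.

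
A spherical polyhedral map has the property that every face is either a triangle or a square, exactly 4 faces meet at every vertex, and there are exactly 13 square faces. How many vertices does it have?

Let x be the number of triangles; then F = 13 + x.
Edge–face incidences: 2E = 4·13 + 3·x = 52 + 3x.
Every vertex has degree 4, so 4V = 2E.
Euler: V − E + F = 2 ⇒ (2E)/4 − E + (13 + x) = 2.
Multiply by 8: 2·(2E) − 4·(2E) + 8·(13 + x) = 16, i.e. 104 + 8x − 2·(52 + 3x) = 16.
Collecting terms: 2x = 16, so x = 8.
Then 2E = 52 + 3·8 = 76, so E = 38, V = 2E/4 = 19, F = 13 + 8 = 21.

19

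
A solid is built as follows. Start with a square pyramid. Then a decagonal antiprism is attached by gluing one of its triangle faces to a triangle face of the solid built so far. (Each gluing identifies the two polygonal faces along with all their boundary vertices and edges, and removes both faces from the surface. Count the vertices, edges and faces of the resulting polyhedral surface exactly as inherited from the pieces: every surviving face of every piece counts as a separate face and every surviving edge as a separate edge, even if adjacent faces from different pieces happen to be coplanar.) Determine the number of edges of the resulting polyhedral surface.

A square pyramid: V=5, E=8, F=5.
Attach a decagonal antiprism (V=20, E=40, F=22) along a 3-gon: merge 3 vertices and 3 edges, delete both glued faces → V=22, E=45, F=25.
Check: V − E + F = 22 − 45 + 25 = 2.

45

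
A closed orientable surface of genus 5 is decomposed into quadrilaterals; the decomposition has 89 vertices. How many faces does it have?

97

χ = 2 − 2·5 = -8, and every face is a square so 4F = 2E.
V − E + F = -8 with E = 4F/2 gives 89 − (4/2 − 1)·F = -8, so F = 97 and E = 194.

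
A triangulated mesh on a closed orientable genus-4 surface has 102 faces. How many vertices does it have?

45

χ = 2 − 2·4 = -6, and every face is a triangle so 3F = 2E.
E = 3·102/2 = 153. Then V = -6 + E − F = -6 + 153 − 102 = 45.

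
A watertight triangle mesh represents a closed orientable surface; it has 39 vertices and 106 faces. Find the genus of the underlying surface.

Every face is a triangle, so 2E = 3·106 = 318, giving E = 159.
χ = V − E + F = 39 − 159 + 106 = -14.
For a closed orientable surface χ = 2 − 2g, so g = (2 − (-14))/2 = 8.

8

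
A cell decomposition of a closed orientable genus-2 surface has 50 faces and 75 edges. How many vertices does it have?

For a closed orientable surface of genus 2, χ = 2 − 2·2 = -2.
V = -2 + E − F = -2 + 75 − 50 = 23.

23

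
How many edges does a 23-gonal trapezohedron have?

The n-trapezohedron (dual of the n-antiprism) has V = 2·23 + 2 = 48, E = 4·23 = 92, F = 2·23 = 46.
Check: V − E + F = 48 − 92 + 46 = 2.

92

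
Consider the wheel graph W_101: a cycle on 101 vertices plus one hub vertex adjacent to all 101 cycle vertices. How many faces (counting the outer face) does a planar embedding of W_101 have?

W_101 has V = 101 + 1 = 102 vertices and E = 2·101 = 202 edges.
By Euler's formula F = 2 − V + E = 2 − 102 + 202 = 102.

102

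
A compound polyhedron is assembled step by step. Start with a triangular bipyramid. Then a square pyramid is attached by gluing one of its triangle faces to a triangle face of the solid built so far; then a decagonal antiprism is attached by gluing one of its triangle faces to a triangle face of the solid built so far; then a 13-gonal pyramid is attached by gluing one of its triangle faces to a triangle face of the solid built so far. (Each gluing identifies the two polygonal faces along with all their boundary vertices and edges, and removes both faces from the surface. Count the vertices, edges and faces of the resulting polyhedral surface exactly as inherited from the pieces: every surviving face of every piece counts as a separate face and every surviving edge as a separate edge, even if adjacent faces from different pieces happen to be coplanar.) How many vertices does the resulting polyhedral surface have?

A triangular bipyramid: V=5, E=9, F=6.
Attach a square pyramid (V=5, E=8, F=5) along a 3-gon: merge 3 vertices and 3 edges, delete both glued faces → V=7, E=14, F=9.
Attach a decagonal antiprism (V=20, E=40, F=22) along a 3-gon: merge 3 vertices and 3 edges, delete both glued faces → V=24, E=51, F=29.
Attach a 13-gonal pyramid (V=14, E=26, F=14) along a 3-gon: merge 3 vertices and 3 edges, delete both glued faces → V=35, E=74, F=41.
Check: V − E + F = 35 − 74 + 41 = 2.

35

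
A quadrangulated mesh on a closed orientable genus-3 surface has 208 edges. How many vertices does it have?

χ = 2 − 2·3 = -4, and every face is a square so 4F = 2E.
F = 2E/4 = 104. Then V = -4 + E − F = -4 + 208 − 104 = 100.

100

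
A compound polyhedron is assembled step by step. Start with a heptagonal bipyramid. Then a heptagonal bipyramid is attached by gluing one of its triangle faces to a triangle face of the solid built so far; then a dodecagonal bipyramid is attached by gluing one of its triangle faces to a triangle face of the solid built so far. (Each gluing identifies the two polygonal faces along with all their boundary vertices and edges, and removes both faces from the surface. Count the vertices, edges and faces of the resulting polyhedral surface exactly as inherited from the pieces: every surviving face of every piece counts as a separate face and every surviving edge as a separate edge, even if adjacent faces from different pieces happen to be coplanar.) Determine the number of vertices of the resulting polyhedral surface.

26

A heptagonal bipyramid: V=9, E=21, F=14.
Attach a heptagonal bipyramid (V=9, E=21, F=14) along a 3-gon: merge 3 vertices and 3 edges, delete both glued faces → V=15, E=39, F=26.
Attach a dodecagonal bipyramid (V=14, E=36, F=24) along a 3-gon: merge 3 vertices and 3 edges, delete both glued faces → V=26, E=72, F=48.
Check: V − E + F = 26 − 72 + 48 = 2.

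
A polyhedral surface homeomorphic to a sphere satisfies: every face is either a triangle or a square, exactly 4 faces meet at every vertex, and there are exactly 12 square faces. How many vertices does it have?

Let x be the number of triangles; then F = 12 + x.
Edge–face incidences: 2E = 4·12 + 3·x = 48 + 3x.
Every vertex has degree 4, so 4V = 2E.
Euler: V − E + F = 2 ⇒ (2E)/4 − E + (12 + x) = 2.
Multiply by 8: 2·(2E) − 4·(2E) + 8·(12 + x) = 16, i.e. 96 + 8x − 2·(48 + 3x) = 16.
Collecting terms: 2x = 16, so x = 8.
Then 2E = 48 + 3·8 = 72, so E = 36, V = 2E/4 = 18, F = 12 + 8 = 20.

18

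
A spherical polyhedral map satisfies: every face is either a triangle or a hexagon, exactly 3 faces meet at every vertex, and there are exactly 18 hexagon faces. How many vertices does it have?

40

Let x be the number of triangles; then F = 18 + x.
Edge–face incidences: 2E = 6·18 + 3·x = 108 + 3x.
Every vertex has degree 3, so 3V = 2E.
Euler: V − E + F = 2 ⇒ (2E)/3 − E + (18 + x) = 2.
Multiply by 6: 2·(2E) − 3·(2E) + 6·(18 + x) = 12, i.e. 108 + 6x − (108 + 3x) = 12.
Collecting terms: 3x = 12, so x = 4.
Then 2E = 108 + 3·4 = 120, so E = 60, V = 2E/3 = 40, F = 18 + 4 = 22.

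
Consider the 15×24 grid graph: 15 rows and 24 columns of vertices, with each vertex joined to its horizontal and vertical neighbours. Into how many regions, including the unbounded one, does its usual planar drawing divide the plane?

323

The grid has V = 15·24 = 360 vertices and E = 15·23 + 24·14 = 681 edges.
F = 2 − V + E = 2 − 360 + 681 = 323.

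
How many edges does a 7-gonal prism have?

21

A prism on an n-gon has two n-gon bases and n rectangular sides: V = 2·7 = 14, E = 3·7 = 21, F = 7 + 2 = 9.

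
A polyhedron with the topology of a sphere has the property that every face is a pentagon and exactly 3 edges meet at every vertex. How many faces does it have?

12

Each face has 5 edges and each edge borders two faces, so 2E = 5F.
Each vertex has degree 3, so 3V = 2E and hence V = 5F/3.
Euler: V − E + F = 2 ⇒ (5F/3) − (5F/2) + F = 2.
Multiply by 6: (10 − 15 + 6)F = 12, i.e. 1F = 12.
So F = 12, E = 5·12/2 = 30, V = 5·12/3 = 20.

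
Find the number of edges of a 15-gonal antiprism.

An antiprism on an n-gon has two n-gon caps and 2n triangles: V = 2·15 = 30, E = 4·15 = 60, F = 2·15 + 2 = 32.
Check: V − E + F = 30 − 60 + 32 = 2.

60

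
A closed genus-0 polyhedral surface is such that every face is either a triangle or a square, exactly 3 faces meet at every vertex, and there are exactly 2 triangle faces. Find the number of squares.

3

Let x be the number of squares; then F = 2 + x.
Edge–face incidences: 2E = 3·2 + 4·x = 6 + 4x.
Every vertex has degree 3, so 3V = 2E.
Euler: V − E + F = 2 ⇒ (2E)/3 − E + (2 + x) = 2.
Multiply by 6: 2·(2E) − 3·(2E) + 6·(2 + x) = 12, i.e. 12 + 6x − (6 + 4x) = 12.
Collecting terms: 2x + 6 = 12, so 2x = 6, so x = 3.
Then 2E = 6 + 4·3 = 18, so E = 9, V = 2E/3 = 6, F = 2 + 3 = 5.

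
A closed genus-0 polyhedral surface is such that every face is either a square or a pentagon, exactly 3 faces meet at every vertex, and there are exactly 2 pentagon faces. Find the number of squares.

5

Let x be the number of squares; then F = 2 + x.
Edge–face incidences: 2E = 5·2 + 4·x = 10 + 4x.
Every vertex has degree 3, so 3V = 2E.
Euler: V − E + F = 2 ⇒ (2E)/3 − E + (2 + x) = 2.
Multiply by 6: 2·(2E) − 3·(2E) + 6·(2 + x) = 12, i.e. 12 + 6x − (10 + 4x) = 12.
Collecting terms: 2x + 2 = 12, so 2x = 10, so x = 5.
Then 2E = 10 + 4·5 = 30, so E = 15, V = 2E/3 = 10, F = 2 + 5 = 7.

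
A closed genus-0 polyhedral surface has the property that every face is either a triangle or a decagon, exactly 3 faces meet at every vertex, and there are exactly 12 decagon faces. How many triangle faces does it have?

20

Let x be the number of triangles; then F = 12 + x.
Edge–face incidences: 2E = 10·12 + 3·x = 120 + 3x.
Every vertex has degree 3, so 3V = 2E.
Euler: V − E + F = 2 ⇒ (2E)/3 − E + (12 + x) = 2.
Multiply by 6: 2·(2E) − 3·(2E) + 6·(12 + x) = 12, i.e. 72 + 6x − (120 + 3x) = 12.
Collecting terms: 3x − 48 = 12, so 3x = 60, so x = 20.
Then 2E = 120 + 3·20 = 180, so E = 90, V = 2E/3 = 60, F = 12 + 20 = 32.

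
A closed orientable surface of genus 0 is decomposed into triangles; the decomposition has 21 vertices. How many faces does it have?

χ = 2 − 2·0 = 2, and every face is a triangle so 3F = 2E.
V − E + F = 2 with E = 3F/2 gives 21 − (3/2 − 1)·F = 2, so F = 38 and E = 57.

38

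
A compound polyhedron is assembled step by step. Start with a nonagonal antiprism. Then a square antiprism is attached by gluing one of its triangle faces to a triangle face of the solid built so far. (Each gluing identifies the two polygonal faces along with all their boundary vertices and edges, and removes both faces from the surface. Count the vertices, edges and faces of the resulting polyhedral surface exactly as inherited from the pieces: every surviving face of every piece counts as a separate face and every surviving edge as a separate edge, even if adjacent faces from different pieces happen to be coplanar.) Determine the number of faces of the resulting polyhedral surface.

A nonagonal antiprism: V=18, E=36, F=20.
Attach a square antiprism (V=8, E=16, F=10) along a 3-gon: merge 3 vertices and 3 edges, delete both glued faces → V=23, E=49, F=28.
Check: V − E + F = 23 − 49 + 28 = 2.

28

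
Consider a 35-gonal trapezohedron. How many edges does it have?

140

The n-trapezohedron (dual of the n-antiprism) has V = 2·35 + 2 = 72, E = 4·35 = 140, F = 2·35 = 70.
Check: V − E + F = 72 − 140 + 70 = 2.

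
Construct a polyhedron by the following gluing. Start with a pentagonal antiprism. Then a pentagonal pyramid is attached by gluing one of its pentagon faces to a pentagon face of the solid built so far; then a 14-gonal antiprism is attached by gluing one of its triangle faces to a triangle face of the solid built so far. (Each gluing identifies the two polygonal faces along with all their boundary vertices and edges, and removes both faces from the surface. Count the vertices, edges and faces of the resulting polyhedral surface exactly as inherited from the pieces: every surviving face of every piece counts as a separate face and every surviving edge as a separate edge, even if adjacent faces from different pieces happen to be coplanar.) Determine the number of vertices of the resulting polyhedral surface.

A pentagonal antiprism: V=10, E=20, F=12.
Attach a pentagonal pyramid (V=6, E=10, F=6) along a 5-gon: merge 5 vertices and 5 edges, delete both glued faces → V=11, E=25, F=16.
Attach a 14-gonal antiprism (V=28, E=56, F=30) along a 3-gon: merge 3 vertices and 3 edges, delete both glued faces → V=36, E=78, F=44.
Check: V − E + F = 36 − 78 + 44 = 2.

36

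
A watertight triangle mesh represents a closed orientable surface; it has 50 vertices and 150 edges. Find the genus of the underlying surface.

Every face is a triangle and each edge borders two faces, so 3F = 2·150, giving F = 100.
χ = V − E + F = 50 − 150 + 100 = 0.
For a closed orientable surface χ = 2 − 2g, so g = (2 − (0))/2 = 1.

1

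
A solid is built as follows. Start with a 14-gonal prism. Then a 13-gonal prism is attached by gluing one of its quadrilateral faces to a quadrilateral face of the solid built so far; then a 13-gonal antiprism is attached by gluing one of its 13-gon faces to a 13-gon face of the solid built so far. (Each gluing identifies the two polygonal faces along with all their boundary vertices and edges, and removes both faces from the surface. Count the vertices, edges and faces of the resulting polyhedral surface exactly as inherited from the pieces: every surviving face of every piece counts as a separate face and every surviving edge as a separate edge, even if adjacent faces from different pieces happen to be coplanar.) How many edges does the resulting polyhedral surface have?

116

A 14-gonal prism: V=28, E=42, F=16.
Attach a 13-gonal prism (V=26, E=39, F=15) along a 4-gon: merge 4 vertices and 4 edges, delete both glued faces → V=50, E=77, F=29.
Attach a 13-gonal antiprism (V=26, E=52, F=28) along a 13-gon: merge 13 vertices and 13 edges, delete both glued faces → V=63, E=116, F=55.
Check: V − E + F = 63 − 116 + 55 = 2.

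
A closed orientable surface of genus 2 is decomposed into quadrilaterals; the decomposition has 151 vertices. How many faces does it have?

χ = 2 − 2·2 = -2, and every face is a square so 4F = 2E.
V − E + F = -2 with E = 4F/2 gives 151 − (4/2 − 1)·F = -2, so F = 153 and E = 306.

153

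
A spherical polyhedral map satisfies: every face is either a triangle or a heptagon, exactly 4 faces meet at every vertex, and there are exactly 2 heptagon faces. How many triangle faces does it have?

Let x be the number of triangles; then F = 2 + x.
Edge–face incidences: 2E = 7·2 + 3·x = 14 + 3x.
Every vertex has degree 4, so 4V = 2E.
Euler: V − E + F = 2 ⇒ (2E)/4 − E + (2 + x) = 2.
Multiply by 8: 2·(2E) − 4·(2E) + 8·(2 + x) = 16, i.e. 16 + 8x − 2·(14 + 3x) = 16.
Collecting terms: 2x − 12 = 16, so 2x = 28, so x = 14.
Then 2E = 14 + 3·14 = 56, so E = 28, V = 2E/4 = 14, F = 2 + 14 = 16.

14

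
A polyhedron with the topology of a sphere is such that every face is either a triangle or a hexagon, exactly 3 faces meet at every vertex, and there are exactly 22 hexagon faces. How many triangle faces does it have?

Let x be the number of triangles; then F = 22 + x.
Edge–face incidences: 2E = 6·22 + 3·x = 132 + 3x.
Every vertex has degree 3, so 3V = 2E.
Euler: V − E + F = 2 ⇒ (2E)/3 − E + (22 + x) = 2.
Multiply by 6: 2·(2E) − 3·(2E) + 6·(22 + x) = 12, i.e. 132 + 6x − (132 + 3x) = 12.
Collecting terms: 3x = 12, so x = 4.
Then 2E = 132 + 3·4 = 144, so E = 72, V = 2E/3 = 48, F = 22 + 4 = 26.

4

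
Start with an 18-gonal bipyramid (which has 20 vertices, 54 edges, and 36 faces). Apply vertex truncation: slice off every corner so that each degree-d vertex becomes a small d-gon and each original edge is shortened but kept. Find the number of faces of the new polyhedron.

Truncation replaces each original edge-end by a new vertex, so V′ = 2E = 108.
Each original edge survives, and each old vertex of degree d contributes d new edges; summing degrees gives Σd = 2E, so E′ = E + 2E = 3E = 162.
Each original face survives and each original vertex becomes one new face: F′ = F + V = 56.

56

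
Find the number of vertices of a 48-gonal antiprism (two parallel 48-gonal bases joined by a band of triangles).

96

An antiprism on an n-gon has two n-gon caps and 2n triangles: V = 2·48 = 96, E = 4·48 = 192, F = 2·48 + 2 = 98.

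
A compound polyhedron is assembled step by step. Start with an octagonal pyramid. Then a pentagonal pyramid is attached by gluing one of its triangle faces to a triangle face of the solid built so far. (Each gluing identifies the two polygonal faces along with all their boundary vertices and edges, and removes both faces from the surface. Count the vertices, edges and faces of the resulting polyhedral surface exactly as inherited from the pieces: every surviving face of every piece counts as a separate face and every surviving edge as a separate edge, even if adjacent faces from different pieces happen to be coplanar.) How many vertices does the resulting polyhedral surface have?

12

An octagonal pyramid: V=9, E=16, F=9.
Attach a pentagonal pyramid (V=6, E=10, F=6) along a 3-gon: merge 3 vertices and 3 edges, delete both glued faces → V=12, E=23, F=13.
Check: V − E + F = 12 − 23 + 13 = 2.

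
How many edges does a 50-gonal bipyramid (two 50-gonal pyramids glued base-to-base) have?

150

A bipyramid over an n-gon has 2n triangular faces and n + 2 vertices: V = 50 + 2 = 52, E = 3·50 = 150, F = 2·50 = 100.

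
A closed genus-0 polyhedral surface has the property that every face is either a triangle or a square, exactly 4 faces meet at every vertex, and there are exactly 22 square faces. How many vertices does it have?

Let x be the number of triangles; then F = 22 + x.
Edge–face incidences: 2E = 4·22 + 3·x = 88 + 3x.
Every vertex has degree 4, so 4V = 2E.
Euler: V − E + F = 2 ⇒ (2E)/4 − E + (22 + x) = 2.
Multiply by 8: 2·(2E) − 4·(2E) + 8·(22 + x) = 16, i.e. 176 + 8x − 2·(88 + 3x) = 16.
Collecting terms: 2x = 16, so x = 8.
Then 2E = 88 + 3·8 = 112, so E = 56, V = 2E/4 = 28, F = 22 + 8 = 30.

28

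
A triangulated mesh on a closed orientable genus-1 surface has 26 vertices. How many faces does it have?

52

χ = 2 − 2·1 = 0, and every face is a triangle so 3F = 2E.
V − E + F = 0 with E = 3F/2 gives 26 − (3/2 − 1)·F = 0, so F = 52 and E = 78.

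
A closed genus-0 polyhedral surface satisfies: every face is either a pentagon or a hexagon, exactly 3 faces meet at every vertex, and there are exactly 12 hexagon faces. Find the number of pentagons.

Let x be the number of pentagons; then F = 12 + x.
Edge–face incidences: 2E = 6·12 + 5·x = 72 + 5x.
Every vertex has degree 3, so 3V = 2E.
Euler: V − E + F = 2 ⇒ (2E)/3 − E + (12 + x) = 2.
Multiply by 6: 2·(2E) − 3·(2E) + 6·(12 + x) = 12, i.e. 72 + 6x − (72 + 5x) = 12.
Collecting terms: x = 12.
Then 2E = 72 + 5·12 = 132, so E = 66, V = 2E/3 = 44, F = 12 + 12 = 24.

12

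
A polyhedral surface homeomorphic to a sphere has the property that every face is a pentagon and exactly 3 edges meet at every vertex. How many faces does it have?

12

Each face has 5 edges and each edge borders two faces, so 2E = 5F.
Each vertex has degree 3, so 3V = 2E and hence V = 5F/3.
Euler: V − E + F = 2 ⇒ (5F/3) − (5F/2) + F = 2.
Multiply by 6: (10 − 15 + 6)F = 12, i.e. 1F = 12.
So F = 12, E = 5·12/2 = 30, V = 5·12/3 = 20.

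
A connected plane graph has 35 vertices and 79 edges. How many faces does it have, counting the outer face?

Euler's formula for a connected plane graph: V − E + F = 2, so F = 2 − 35 + 79 = 46.

46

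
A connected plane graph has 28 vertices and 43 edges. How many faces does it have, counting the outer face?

Euler's formula for a connected plane graph: V − E + F = 2, so F = 2 − 28 + 43 = 17.

17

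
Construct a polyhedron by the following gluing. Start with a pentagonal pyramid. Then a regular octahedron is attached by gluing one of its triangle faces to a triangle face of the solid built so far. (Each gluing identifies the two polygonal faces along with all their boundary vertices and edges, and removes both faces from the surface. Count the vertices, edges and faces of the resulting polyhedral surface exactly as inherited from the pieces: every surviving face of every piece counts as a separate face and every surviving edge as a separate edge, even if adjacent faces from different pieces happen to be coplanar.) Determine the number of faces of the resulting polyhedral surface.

A pentagonal pyramid: V=6, E=10, F=6.
Attach a regular octahedron (V=6, E=12, F=8) along a 3-gon: merge 3 vertices and 3 edges, delete both glued faces → V=9, E=19, F=12.
Check: V − E + F = 9 − 19 + 12 = 2.

12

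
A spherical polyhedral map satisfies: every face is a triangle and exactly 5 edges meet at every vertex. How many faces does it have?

Each face has 3 edges and each edge borders two faces, so 2E = 3F.
Each vertex has degree 5, so 5V = 2E and hence V = 3F/5.
Euler: V − E + F = 2 ⇒ (3F/5) − (3F/2) + F = 2.
Multiply by 10: (6 − 15 + 10)F = 20, i.e. 1F = 20.
So F = 20, E = 3·20/2 = 30, V = 3·20/5 = 12.

20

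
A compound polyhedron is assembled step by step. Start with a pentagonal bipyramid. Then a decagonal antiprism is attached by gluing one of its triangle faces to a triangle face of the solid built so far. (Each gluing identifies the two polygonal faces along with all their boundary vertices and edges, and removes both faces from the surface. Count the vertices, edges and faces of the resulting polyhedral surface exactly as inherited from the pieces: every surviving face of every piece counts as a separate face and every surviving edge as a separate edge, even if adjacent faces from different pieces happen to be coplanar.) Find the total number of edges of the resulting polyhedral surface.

52

A pentagonal bipyramid: V=7, E=15, F=10.
Attach a decagonal antiprism (V=20, E=40, F=22) along a 3-gon: merge 3 vertices and 3 edges, delete both glued faces → V=24, E=52, F=30.
Check: V − E + F = 24 − 52 + 30 = 2.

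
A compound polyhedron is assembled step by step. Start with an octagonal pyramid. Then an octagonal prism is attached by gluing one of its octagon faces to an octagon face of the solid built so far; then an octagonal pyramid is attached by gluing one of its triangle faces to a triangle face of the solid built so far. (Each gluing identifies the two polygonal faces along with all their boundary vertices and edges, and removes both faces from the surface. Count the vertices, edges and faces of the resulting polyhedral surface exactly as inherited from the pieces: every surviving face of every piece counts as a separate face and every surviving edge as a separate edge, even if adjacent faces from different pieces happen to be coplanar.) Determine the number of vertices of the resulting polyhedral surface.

23

An octagonal pyramid: V=9, E=16, F=9.
Attach an octagonal prism (V=16, E=24, F=10) along an 8-gon: merge 8 vertices and 8 edges, delete both glued faces → V=17, E=32, F=17.
Attach an octagonal pyramid (V=9, E=16, F=9) along a 3-gon: merge 3 vertices and 3 edges, delete both glued faces → V=23, E=45, F=24.
Check: V − E + F = 23 − 45 + 24 = 2.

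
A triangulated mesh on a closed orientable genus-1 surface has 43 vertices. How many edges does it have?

129

χ = 2 − 2·1 = 0, and every face is a triangle so 3F = 2E.
V − E + F = 0 with E = 3F/2 gives 43 − (3/2 − 1)·F = 0, so F = 86 and E = 129.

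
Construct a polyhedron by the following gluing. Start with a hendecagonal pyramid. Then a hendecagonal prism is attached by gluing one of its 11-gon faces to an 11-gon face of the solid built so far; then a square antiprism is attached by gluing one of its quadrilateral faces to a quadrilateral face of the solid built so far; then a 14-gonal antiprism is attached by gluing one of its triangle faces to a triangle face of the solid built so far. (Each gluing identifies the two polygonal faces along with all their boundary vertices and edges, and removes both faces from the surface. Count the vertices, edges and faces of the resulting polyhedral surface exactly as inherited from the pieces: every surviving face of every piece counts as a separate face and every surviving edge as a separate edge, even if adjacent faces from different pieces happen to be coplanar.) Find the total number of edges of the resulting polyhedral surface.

A hendecagonal pyramid: V=12, E=22, F=12.
Attach a hendecagonal prism (V=22, E=33, F=13) along an 11-gon: merge 11 vertices and 11 edges, delete both glued faces → V=23, E=44, F=23.
Attach a square antiprism (V=8, E=16, F=10) along a 4-gon: merge 4 vertices and 4 edges, delete both glued faces → V=27, E=56, F=31.
Attach a 14-gonal antiprism (V=28, E=56, F=30) along a 3-gon: merge 3 vertices and 3 edges, delete both glued faces → V=52, E=109, F=59.
Check: V − E + F = 52 − 109 + 59 = 2.

109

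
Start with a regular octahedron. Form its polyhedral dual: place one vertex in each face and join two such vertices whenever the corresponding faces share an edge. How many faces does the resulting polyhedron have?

6

The base solid has V = 6, E = 12, F = 8.
The dual swaps V and F and preserves E: V′ = F = 8, E′ = E = 12, F′ = V = 6.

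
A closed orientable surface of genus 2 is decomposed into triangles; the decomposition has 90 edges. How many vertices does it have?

χ = 2 − 2·2 = -2, and every face is a triangle so 3F = 2E.
F = 2E/3 = 60. Then V = -2 + E − F = -2 + 90 − 60 = 28.

28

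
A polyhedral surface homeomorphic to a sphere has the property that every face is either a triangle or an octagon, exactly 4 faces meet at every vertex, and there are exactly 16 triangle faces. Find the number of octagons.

Let x be the number of octagons; then F = 16 + x.
Edge–face incidences: 2E = 3·16 + 8·x = 48 + 8x.
Every vertex has degree 4, so 4V = 2E.
Euler: V − E + F = 2 ⇒ (2E)/4 − E + (16 + x) = 2.
Multiply by 8: 2·(2E) − 4·(2E) + 8·(16 + x) = 16, i.e. 128 + 8x − 2·(48 + 8x) = 16.
Collecting terms: −8x + 32 = 16, so −8x = −16, so x = 2.
Then 2E = 48 + 8·2 = 64, so E = 32, V = 2E/4 = 16, F = 16 + 2 = 18.

2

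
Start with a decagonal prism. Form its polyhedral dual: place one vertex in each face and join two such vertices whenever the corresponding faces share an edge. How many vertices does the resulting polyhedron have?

12

The base solid has V = 20, E = 30, F = 12.
The dual swaps V and F and preserves E: V′ = F = 12, E′ = E = 30, F′ = V = 20.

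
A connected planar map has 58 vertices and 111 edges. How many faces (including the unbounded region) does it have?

Euler's formula for a connected plane graph: V − E + F = 2, so F = 2 − 58 + 111 = 55.

55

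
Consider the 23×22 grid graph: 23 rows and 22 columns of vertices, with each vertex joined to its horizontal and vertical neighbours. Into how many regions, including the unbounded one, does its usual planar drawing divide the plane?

463

The grid has V = 23·22 = 506 vertices and E = 23·21 + 22·22 = 967 edges.
F = 2 − V + E = 2 − 506 + 967 = 463.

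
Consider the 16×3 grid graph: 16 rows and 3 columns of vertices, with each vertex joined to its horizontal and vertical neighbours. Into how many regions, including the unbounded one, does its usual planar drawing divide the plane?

The grid has V = 16·3 = 48 vertices and E = 16·2 + 3·15 = 77 edges.
F = 2 − V + E = 2 − 48 + 77 = 31.

31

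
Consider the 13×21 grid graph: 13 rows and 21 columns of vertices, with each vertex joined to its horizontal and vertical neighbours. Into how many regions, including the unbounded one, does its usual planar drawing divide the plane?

The grid has V = 13·21 = 273 vertices and E = 13·20 + 21·12 = 512 edges.
F = 2 − V + E = 2 − 273 + 512 = 241.

241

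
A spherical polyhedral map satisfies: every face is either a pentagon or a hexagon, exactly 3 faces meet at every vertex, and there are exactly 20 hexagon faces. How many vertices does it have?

60

Let x be the number of pentagons; then F = 20 + x.
Edge–face incidences: 2E = 6·20 + 5·x = 120 + 5x.
Every vertex has degree 3, so 3V = 2E.
Euler: V − E + F = 2 ⇒ (2E)/3 − E + (20 + x) = 2.
Multiply by 6: 2·(2E) − 3·(2E) + 6·(20 + x) = 12, i.e. 120 + 6x − (120 + 5x) = 12.
Collecting terms: x = 12.
Then 2E = 120 + 5·12 = 180, so E = 90, V = 2E/3 = 60, F = 20 + 12 = 32.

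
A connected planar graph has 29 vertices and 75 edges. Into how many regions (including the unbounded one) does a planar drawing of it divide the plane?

Euler's formula for a connected plane graph: V − E + F = 2, so F = 2 − 29 + 75 = 48.

48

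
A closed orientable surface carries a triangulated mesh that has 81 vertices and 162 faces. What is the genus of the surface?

1

Every face is a triangle, so 2E = 3·162 = 486, giving E = 243.
χ = V − E + F = 81 − 243 + 162 = 0.
For a closed orientable surface χ = 2 − 2g, so g = (2 − (0))/2 = 1.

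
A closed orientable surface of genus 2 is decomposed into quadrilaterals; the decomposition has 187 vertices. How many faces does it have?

189

χ = 2 − 2·2 = -2, and every face is a square so 4F = 2E.
V − E + F = -2 with E = 4F/2 gives 187 − (4/2 − 1)·F = -2, so F = 189 and E = 378.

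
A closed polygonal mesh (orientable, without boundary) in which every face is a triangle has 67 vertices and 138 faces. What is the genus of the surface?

2

Every face is a triangle, so 2E = 3·138 = 414, giving E = 207.
χ = V − E + F = 67 − 207 + 138 = -2.
For a closed orientable surface χ = 2 − 2g, so g = (2 − (-2))/2 = 2.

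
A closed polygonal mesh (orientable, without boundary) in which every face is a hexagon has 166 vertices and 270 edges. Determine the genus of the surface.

8

Every face is a hexagon and each edge borders two faces, so 6F = 2·270, giving F = 90.
χ = V − E + F = 166 − 270 + 90 = -14.
For a closed orientable surface χ = 2 − 2g, so g = (2 − (-14))/2 = 8.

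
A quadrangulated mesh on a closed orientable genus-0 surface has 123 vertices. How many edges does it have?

242

χ = 2 − 2·0 = 2, and every face is a square so 4F = 2E.
V − E + F = 2 with E = 4F/2 gives 123 − (4/2 − 1)·F = 2, so F = 121 and E = 242.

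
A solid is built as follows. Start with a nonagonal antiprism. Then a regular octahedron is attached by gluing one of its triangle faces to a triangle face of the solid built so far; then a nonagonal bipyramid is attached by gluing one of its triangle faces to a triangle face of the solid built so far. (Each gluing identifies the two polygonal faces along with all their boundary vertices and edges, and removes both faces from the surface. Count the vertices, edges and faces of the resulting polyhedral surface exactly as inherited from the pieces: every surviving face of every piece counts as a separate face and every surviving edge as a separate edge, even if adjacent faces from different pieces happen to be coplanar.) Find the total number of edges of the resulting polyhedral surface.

A nonagonal antiprism: V=18, E=36, F=20.
Attach a regular octahedron (V=6, E=12, F=8) along a 3-gon: merge 3 vertices and 3 edges, delete both glued faces → V=21, E=45, F=26.
Attach a nonagonal bipyramid (V=11, E=27, F=18) along a 3-gon: merge 3 vertices and 3 edges, delete both glued faces → V=29, E=69, F=42.
Check: V − E + F = 29 − 69 + 42 = 2.

69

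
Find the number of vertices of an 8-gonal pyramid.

A pyramid on an n-gon base has one n-gon and n triangles: V = 8 + 1 = 9, E = 2·8 = 16, F = 8 + 1 = 9.
Check: V − E + F = 9 − 16 + 9 = 2.

9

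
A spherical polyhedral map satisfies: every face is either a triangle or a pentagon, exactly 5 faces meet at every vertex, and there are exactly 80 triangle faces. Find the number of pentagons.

12

Let x be the number of pentagons; then F = 80 + x.
Edge–face incidences: 2E = 3·80 + 5·x = 240 + 5x.
Every vertex has degree 5, so 5V = 2E.
Euler: V − E + F = 2 ⇒ (2E)/5 − E + (80 + x) = 2.
Multiply by 10: 2·(2E) − 5·(2E) + 10·(80 + x) = 20, i.e. 800 + 10x − 3·(240 + 5x) = 20.
Collecting terms: −5x + 80 = 20, so −5x = −60, so x = 12.
Then 2E = 240 + 5·12 = 300, so E = 150, V = 2E/5 = 60, F = 80 + 12 = 92.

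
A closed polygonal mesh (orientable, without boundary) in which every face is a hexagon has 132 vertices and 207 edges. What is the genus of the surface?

4

Every face is a hexagon and each edge borders two faces, so 6F = 2·207, giving F = 69.
χ = V − E + F = 132 − 207 + 69 = -6.
For a closed orientable surface χ = 2 − 2g, so g = (2 − (-6))/2 = 4.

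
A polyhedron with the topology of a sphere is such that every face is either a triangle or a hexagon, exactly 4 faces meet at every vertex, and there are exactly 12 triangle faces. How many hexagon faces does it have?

2

Let x be the number of hexagons; then F = 12 + x.
Edge–face incidences: 2E = 3·12 + 6·x = 36 + 6x.
Every vertex has degree 4, so 4V = 2E.
Euler: V − E + F = 2 ⇒ (2E)/4 − E + (12 + x) = 2.
Multiply by 8: 2·(2E) − 4·(2E) + 8·(12 + x) = 16, i.e. 96 + 8x − 2·(36 + 6x) = 16.
Collecting terms: −4x + 24 = 16, so −4x = −8, so x = 2.
Then 2E = 36 + 6·2 = 48, so E = 24, V = 2E/4 = 12, F = 12 + 2 = 14.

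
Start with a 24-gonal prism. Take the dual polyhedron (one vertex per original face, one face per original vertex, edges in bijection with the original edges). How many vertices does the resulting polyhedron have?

26

The base solid has V = 48, E = 72, F = 26.
The dual swaps V and F and preserves E: V′ = F = 26, E′ = E = 72, F′ = V = 48.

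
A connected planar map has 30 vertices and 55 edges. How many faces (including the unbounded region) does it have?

Euler's formula for a connected plane graph: V − E + F = 2, so F = 2 − 30 + 55 = 27.

27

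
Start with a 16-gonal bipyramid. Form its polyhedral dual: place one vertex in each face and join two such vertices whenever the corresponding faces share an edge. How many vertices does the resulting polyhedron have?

The base solid has V = 18, E = 48, F = 32.
The dual swaps V and F and preserves E: V′ = F = 32, E′ = E = 48, F′ = V = 18.

32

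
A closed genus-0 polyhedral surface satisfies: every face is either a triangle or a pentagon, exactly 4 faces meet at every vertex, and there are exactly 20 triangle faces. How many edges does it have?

60

Let x be the number of pentagons; then F = 20 + x.
Edge–face incidences: 2E = 3·20 + 5·x = 60 + 5x.
Every vertex has degree 4, so 4V = 2E.
Euler: V − E + F = 2 ⇒ (2E)/4 − E + (20 + x) = 2.
Multiply by 8: 2·(2E) − 4·(2E) + 8·(20 + x) = 16, i.e. 160 + 8x − 2·(60 + 5x) = 16.
Collecting terms: −2x + 40 = 16, so −2x = −24, so x = 12.
Then 2E = 60 + 5·12 = 120, so E = 60, V = 2E/4 = 30, F = 20 + 12 = 32.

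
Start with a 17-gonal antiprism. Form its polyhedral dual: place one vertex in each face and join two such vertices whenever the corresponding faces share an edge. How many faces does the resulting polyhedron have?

34

The base solid has V = 34, E = 68, F = 36.
The dual swaps V and F and preserves E: V′ = F = 36, E′ = E = 68, F′ = V = 34.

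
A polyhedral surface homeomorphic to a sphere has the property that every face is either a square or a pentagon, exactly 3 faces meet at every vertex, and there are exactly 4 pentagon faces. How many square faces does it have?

Let x be the number of squares; then F = 4 + x.
Edge–face incidences: 2E = 5·4 + 4·x = 20 + 4x.
Every vertex has degree 3, so 3V = 2E.
Euler: V − E + F = 2 ⇒ (2E)/3 − E + (4 + x) = 2.
Multiply by 6: 2·(2E) − 3·(2E) + 6·(4 + x) = 12, i.e. 24 + 6x − (20 + 4x) = 12.
Collecting terms: 2x + 4 = 12, so 2x = 8, so x = 4.
Then 2E = 20 + 4·4 = 36, so E = 18, V = 2E/3 = 12, F = 4 + 4 = 8.

4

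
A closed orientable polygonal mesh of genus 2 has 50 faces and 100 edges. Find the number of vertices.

48

For a closed orientable surface of genus 2, χ = 2 − 2·2 = -2.
V = -2 + E − F = -2 + 100 − 50 = 48.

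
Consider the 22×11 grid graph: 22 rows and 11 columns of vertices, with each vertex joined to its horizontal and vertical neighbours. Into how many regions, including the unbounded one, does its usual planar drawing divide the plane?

211

The grid has V = 22·11 = 242 vertices and E = 22·10 + 11·21 = 451 edges.
F = 2 − V + E = 2 − 242 + 451 = 211.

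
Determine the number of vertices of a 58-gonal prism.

A prism on an n-gon has two n-gon bases and n rectangular sides: V = 2·58 = 116, E = 3·58 = 174, F = 58 + 2 = 60.

116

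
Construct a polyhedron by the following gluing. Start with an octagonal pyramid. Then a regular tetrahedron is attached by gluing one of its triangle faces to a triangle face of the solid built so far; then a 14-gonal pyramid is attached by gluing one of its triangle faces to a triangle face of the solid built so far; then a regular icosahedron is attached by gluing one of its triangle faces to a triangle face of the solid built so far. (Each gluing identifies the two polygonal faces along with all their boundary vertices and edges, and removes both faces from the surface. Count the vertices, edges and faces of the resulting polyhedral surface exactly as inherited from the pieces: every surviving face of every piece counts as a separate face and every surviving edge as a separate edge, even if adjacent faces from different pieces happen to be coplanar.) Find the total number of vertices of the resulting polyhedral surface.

31

An octagonal pyramid: V=9, E=16, F=9.
Attach a regular tetrahedron (V=4, E=6, F=4) along a 3-gon: merge 3 vertices and 3 edges, delete both glued faces → V=10, E=19, F=11.
Attach a 14-gonal pyramid (V=15, E=28, F=15) along a 3-gon: merge 3 vertices and 3 edges, delete both glued faces → V=22, E=44, F=24.
Attach a regular icosahedron (V=12, E=30, F=20) along a 3-gon: merge 3 vertices and 3 edges, delete both glued faces → V=31, E=71, F=42.
Check: V − E + F = 31 − 71 + 42 = 2.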